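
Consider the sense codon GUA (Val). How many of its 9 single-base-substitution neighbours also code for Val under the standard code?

Position 1: none → 0 synonymous.
Position 2: none → 0 synonymous.
Position 3: GUU, GUC, GUG → 3 synonymous.
Total: 0 + 0 + 3 = 3.

3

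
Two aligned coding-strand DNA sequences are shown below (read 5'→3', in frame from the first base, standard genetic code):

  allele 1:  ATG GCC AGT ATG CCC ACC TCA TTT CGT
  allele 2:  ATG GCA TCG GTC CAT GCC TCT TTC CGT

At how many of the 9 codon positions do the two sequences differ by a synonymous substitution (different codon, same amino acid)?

Codon 1: ATG Met / ATG Met — identical.
Codon 2: GCC Ala / GCA Ala — synonymous.
Codon 3: AGT Ser / TCG Ser — synonymous.
Codon 4: ATG Met / GTC Val — nonsynonymous.
Codon 5: CCC Pro / CAT His — nonsynonymous.
Codon 6: ACC Thr / GCC Ala — nonsynonymous.
Codon 7: TCA Ser / TCT Ser — synonymous.
Codon 8: TTT Phe / TTC Phe — synonymous.
Codon 9: CGT Arg / CGT Arg — identical.
Synonymous differences: 4.

4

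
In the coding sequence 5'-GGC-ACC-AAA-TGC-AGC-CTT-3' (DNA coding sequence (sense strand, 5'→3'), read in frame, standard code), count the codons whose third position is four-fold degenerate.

3

Codon 1 GGC (Gly): third position 4-fold.
Codon 2 ACC (Thr): third position 4-fold.
Codon 3 AAA (Lys): third position 2-fold.
Codon 4 TGC (Cys): third position 2-fold.
Codon 5 AGC (Ser): third position 2-fold.
Codon 6 CTT (Leu): third position 4-fold.
Four-fold degenerate third positions: 3.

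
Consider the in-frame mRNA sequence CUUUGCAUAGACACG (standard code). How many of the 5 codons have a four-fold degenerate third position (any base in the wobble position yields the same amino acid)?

2

Codon 1 CUU (Leu): third position 4-fold.
Codon 2 UGC (Cys): third position 2-fold.
Codon 3 AUA (Ile): third position 3-fold.
Codon 4 GAC (Asp): third position 2-fold.
Codon 5 ACG (Thr): third position 4-fold.
Four-fold degenerate third positions: 2.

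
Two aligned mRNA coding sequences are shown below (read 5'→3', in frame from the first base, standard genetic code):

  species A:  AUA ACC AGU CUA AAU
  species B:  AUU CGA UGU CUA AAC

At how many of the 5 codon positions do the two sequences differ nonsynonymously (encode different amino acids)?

2

Codon 1: AUA Ile / AUU Ile — synonymous.
Codon 2: ACC Thr / CGA Arg — nonsynonymous.
Codon 3: AGU Ser / UGU Cys — nonsynonymous.
Codon 4: CUA Leu / CUA Leu — identical.
Codon 5: AAU Asn / AAC Asn — synonymous.
Nonsynonymous differences: 2.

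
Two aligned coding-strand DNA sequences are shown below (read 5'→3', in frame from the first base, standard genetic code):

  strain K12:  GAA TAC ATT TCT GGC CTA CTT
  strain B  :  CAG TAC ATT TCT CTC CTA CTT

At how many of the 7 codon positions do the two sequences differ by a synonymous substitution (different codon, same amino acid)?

Codon 1: GAA Glu / CAG Gln — nonsynonymous.
Codon 2: TAC Tyr / TAC Tyr — identical.
Codon 3: ATT Ile / ATT Ile — identical.
Codon 4: TCT Ser / TCT Ser — identical.
Codon 5: GGC Gly / CTC Leu — nonsynonymous.
Codon 6: CTA Leu / CTA Leu — identical.
Codon 7: CTT Leu / CTT Leu — identical.
Synonymous differences: 0.

0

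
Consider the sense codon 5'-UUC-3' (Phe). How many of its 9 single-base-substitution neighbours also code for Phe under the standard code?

Position 1: none → 0 synonymous.
Position 2: none → 0 synonymous.
Position 3: UUU → 1 synonymous.
Total: 0 + 0 + 1 = 1.

1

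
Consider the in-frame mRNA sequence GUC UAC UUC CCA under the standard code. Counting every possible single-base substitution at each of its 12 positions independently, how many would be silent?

8

Codon 1 (GUC, Val): 3 synonymous substitutions.
Codon 2 (UAC, Tyr): 1 synonymous substitution.
Codon 3 (UUC, Phe): 1 synonymous substitution.
Codon 4 (CCA, Pro): 3 synonymous substitutions.
Total: 3 + 1 + 1 + 3 = 8.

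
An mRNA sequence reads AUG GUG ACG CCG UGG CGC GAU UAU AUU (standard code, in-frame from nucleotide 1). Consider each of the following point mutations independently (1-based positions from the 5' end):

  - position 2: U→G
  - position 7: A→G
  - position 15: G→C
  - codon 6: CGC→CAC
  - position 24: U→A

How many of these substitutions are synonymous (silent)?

0

Codon 1: AUG (Met) → AGG (Arg) — missense.
Codon 3: ACG (Thr) → GCG (Ala) — missense.
Codon 5: UGG (Trp) → UGC (Cys) — missense.
Codon 6: CGC (Arg) → CAC (His) — missense.
Codon 8: UAU (Tyr) → UAA (Stop) — nonsense.
Synonymous: 0 of 5.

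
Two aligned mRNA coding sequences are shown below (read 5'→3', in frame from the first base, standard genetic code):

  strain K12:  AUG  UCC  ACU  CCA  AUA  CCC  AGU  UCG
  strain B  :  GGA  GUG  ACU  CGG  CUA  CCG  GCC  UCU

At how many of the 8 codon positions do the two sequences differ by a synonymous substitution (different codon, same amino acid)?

2

Codon 1: AUG Met / GGA Gly — nonsynonymous.
Codon 2: UCC Ser / GUG Val — nonsynonymous.
Codon 3: ACU Thr / ACU Thr — identical.
Codon 4: CCA Pro / CGG Arg — nonsynonymous.
Codon 5: AUA Ile / CUA Leu — nonsynonymous.
Codon 6: CCC Pro / CCG Pro — synonymous.
Codon 7: AGU Ser / GCC Ala — nonsynonymous.
Codon 8: UCG Ser / UCU Ser — synonymous.
Synonymous differences: 2.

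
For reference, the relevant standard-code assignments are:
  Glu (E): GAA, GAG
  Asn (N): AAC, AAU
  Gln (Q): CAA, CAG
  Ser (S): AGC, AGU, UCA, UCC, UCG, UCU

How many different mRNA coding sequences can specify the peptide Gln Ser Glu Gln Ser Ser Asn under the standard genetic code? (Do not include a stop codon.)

Gln: 2 codons.
Ser: 6 codons.
Glu: 2 codons.
Gln: 2 codons.
Ser: 6 codons.
Ser: 6 codons.
Asn: 2 codons.
2 × 6 × 2 × 2 × 6 × 6 × 2 = 3456.

3456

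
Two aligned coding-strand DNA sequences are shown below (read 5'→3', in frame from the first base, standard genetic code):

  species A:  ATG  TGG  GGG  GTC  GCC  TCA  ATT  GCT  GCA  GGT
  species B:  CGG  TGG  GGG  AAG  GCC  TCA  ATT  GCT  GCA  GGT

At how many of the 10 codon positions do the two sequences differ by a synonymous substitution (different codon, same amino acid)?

Codon 1: ATG Met / CGG Arg — nonsynonymous.
Codon 2: TGG Trp / TGG Trp — identical.
Codon 3: GGG Gly / GGG Gly — identical.
Codon 4: GTC Val / AAG Lys — nonsynonymous.
Codon 5: GCC Ala / GCC Ala — identical.
Codon 6: TCA Ser / TCA Ser — identical.
Codon 7: ATT Ile / ATT Ile — identical.
Codon 8: GCT Ala / GCT Ala — identical.
Codon 9: GCA Ala / GCA Ala — identical.
Codon 10: GGT Gly / GGT Gly — identical.
Synonymous differences: 0.

0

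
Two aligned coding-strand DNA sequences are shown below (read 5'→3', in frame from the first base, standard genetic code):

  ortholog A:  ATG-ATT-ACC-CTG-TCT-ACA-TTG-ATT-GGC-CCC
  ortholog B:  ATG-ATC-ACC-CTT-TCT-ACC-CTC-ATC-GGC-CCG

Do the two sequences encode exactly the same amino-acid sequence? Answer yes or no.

Codon 1: ATG Met / ATG Met — identical.
Codon 2: ATT Ile / ATC Ile — synonymous.
Codon 3: ACC Thr / ACC Thr — identical.
Codon 4: CTG Leu / CTT Leu — synonymous.
Codon 5: TCT Ser / TCT Ser — identical.
Codon 6: ACA Thr / ACC Thr — synonymous.
Codon 7: TTG Leu / CTC Leu — synonymous.
Codon 8: ATT Ile / ATC Ile — synonymous.
Codon 9: GGC Gly / GGC Gly — identical.
Codon 10: CCC Pro / CCG Pro — synonymous.
Nonsynonymous differences: 0 → same protein.

yes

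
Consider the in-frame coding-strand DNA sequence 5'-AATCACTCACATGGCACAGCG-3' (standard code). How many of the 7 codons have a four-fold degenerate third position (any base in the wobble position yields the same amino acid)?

4

Codon 1 AAT (Asn): third position 2-fold.
Codon 2 CAC (His): third position 2-fold.
Codon 3 TCA (Ser): third position 4-fold.
Codon 4 CAT (His): third position 2-fold.
Codon 5 GGC (Gly): third position 4-fold.
Codon 6 ACA (Thr): third position 4-fold.
Codon 7 GCG (Ala): third position 4-fold.
Four-fold degenerate third positions: 4.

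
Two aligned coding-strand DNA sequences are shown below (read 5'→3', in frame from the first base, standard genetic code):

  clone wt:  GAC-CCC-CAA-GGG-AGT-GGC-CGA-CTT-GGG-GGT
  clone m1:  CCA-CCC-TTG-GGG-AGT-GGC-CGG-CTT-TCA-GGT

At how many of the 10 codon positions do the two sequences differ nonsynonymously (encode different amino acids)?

3

Codon 1: GAC Asp / CCA Pro — nonsynonymous.
Codon 2: CCC Pro / CCC Pro — identical.
Codon 3: CAA Gln / TTG Leu — nonsynonymous.
Codon 4: GGG Gly / GGG Gly — identical.
Codon 5: AGT Ser / AGT Ser — identical.
Codon 6: GGC Gly / GGC Gly — identical.
Codon 7: CGA Arg / CGG Arg — synonymous.
Codon 8: CTT Leu / CTT Leu — identical.
Codon 9: GGG Gly / TCA Ser — nonsynonymous.
Codon 10: GGT Gly / GGT Gly — identical.
Nonsynonymous differences: 3.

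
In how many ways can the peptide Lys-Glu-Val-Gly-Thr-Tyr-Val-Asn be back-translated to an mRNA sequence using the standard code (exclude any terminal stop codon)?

Lys: 2 codons.
Glu: 2 codons.
Val: 4 codons.
Gly: 4 codons.
Thr: 4 codons.
Tyr: 2 codons.
Val: 4 codons.
Asn: 2 codons.
2 × 2 × 4 × 4 × 4 × 2 × 4 × 2 = 4096.

4096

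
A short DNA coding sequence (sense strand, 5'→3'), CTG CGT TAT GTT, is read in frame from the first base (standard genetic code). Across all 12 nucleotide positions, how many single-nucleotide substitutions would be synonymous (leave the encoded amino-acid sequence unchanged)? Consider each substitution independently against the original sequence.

Codon 1 (CTG, Leu): 4 synonymous substitutions.
Codon 2 (CGT, Arg): 3 synonymous substitutions.
Codon 3 (TAT, Tyr): 1 synonymous substitution.
Codon 4 (GTT, Val): 3 synonymous substitutions.
Total: 4 + 3 + 1 + 3 = 11.

11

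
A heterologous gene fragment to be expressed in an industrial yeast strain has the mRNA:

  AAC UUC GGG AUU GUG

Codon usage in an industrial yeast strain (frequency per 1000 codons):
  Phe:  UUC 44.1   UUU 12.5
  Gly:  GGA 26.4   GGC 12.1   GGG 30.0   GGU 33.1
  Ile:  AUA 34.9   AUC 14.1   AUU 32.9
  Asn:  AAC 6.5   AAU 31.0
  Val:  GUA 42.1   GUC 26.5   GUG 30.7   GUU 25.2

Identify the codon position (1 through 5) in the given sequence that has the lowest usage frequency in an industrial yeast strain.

1

Codon 1 AAC (Asn): 6.5 per 1000.
Codon 2 UUC (Phe): 44.1 per 1000.
Codon 3 GGG (Gly): 30.0 per 1000.
Codon 4 AUU (Ile): 32.9 per 1000.
Codon 5 GUG (Val): 30.7 per 1000.
Lowest frequency is 6.5 at codon 1.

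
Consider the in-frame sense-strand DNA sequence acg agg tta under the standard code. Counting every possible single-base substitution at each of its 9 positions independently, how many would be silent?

7

Codon 1 (ACG, Thr): 3 synonymous substitutions.
Codon 2 (AGG, Arg): 2 synonymous substitutions.
Codon 3 (TTA, Leu): 2 synonymous substitutions.
Total: 3 + 2 + 2 = 7.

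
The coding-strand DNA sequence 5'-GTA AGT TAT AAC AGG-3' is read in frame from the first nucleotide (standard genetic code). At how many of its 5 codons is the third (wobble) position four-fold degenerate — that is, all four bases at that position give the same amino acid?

1

Codon 1 GTA (Val): third position 4-fold.
Codon 2 AGT (Ser): third position 2-fold.
Codon 3 TAT (Tyr): third position 2-fold.
Codon 4 AAC (Asn): third position 2-fold.
Codon 5 AGG (Arg): third position 2-fold.
Four-fold degenerate third positions: 1.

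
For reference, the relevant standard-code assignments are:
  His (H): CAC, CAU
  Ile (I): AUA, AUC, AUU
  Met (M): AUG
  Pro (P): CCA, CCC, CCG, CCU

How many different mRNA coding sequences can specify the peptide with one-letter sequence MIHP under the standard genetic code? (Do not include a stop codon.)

Met: 1 codon.
Ile: 3 codons.
His: 2 codons.
Pro: 4 codons.
1 × 3 × 2 × 4 = 24.

24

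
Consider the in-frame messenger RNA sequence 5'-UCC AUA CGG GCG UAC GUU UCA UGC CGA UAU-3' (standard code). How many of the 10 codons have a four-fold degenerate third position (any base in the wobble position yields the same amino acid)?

6

Codon 1 UCC (Ser): third position 4-fold.
Codon 2 AUA (Ile): third position 3-fold.
Codon 3 CGG (Arg): third position 4-fold.
Codon 4 GCG (Ala): third position 4-fold.
Codon 5 UAC (Tyr): third position 2-fold.
Codon 6 GUU (Val): third position 4-fold.
Codon 7 UCA (Ser): third position 4-fold.
Codon 8 UGC (Cys): third position 2-fold.
Codon 9 CGA (Arg): third position 4-fold.
Codon 10 UAU (Tyr): third position 2-fold.
Four-fold degenerate third positions: 6.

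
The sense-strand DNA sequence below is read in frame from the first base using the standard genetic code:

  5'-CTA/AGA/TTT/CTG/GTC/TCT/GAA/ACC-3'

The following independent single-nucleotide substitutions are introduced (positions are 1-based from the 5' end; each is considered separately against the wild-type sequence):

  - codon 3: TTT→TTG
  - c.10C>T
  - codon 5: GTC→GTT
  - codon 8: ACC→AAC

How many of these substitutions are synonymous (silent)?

Codon 3: TTT (Phe) → TTG (Leu) — missense.
Codon 4: CTG (Leu) → TTG (Leu) — synonymous.
Codon 5: GTC (Val) → GTT (Val) — synonymous.
Codon 8: ACC (Thr) → AAC (Asn) — missense.
Synonymous: 2 of 4.

2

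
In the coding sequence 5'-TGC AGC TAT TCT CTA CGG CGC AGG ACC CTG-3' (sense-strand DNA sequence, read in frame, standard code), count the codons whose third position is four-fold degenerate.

Codon 1 TGC (Cys): third position 2-fold.
Codon 2 AGC (Ser): third position 2-fold.
Codon 3 TAT (Tyr): third position 2-fold.
Codon 4 TCT (Ser): third position 4-fold.
Codon 5 CTA (Leu): third position 4-fold.
Codon 6 CGG (Arg): third position 4-fold.
Codon 7 CGC (Arg): third position 4-fold.
Codon 8 AGG (Arg): third position 2-fold.
Codon 9 ACC (Thr): third position 4-fold.
Codon 10 CTG (Leu): third position 4-fold.
Four-fold degenerate third positions: 6.

6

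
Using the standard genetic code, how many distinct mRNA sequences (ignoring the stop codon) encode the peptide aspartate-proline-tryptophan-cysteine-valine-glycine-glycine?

Asp: 2 codons.
Pro: 4 codons.
Trp: 1 codon.
Cys: 2 codons.
Val: 4 codons.
Gly: 4 codons.
Gly: 4 codons.
2 × 4 × 1 × 2 × 4 × 4 × 4 = 1024.

1024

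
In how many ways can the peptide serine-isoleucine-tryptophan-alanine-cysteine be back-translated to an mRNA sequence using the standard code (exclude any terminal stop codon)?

Ser: 6 codons.
Ile: 3 codons.
Trp: 1 codon.
Ala: 4 codons.
Cys: 2 codons.
6 × 3 × 1 × 4 × 2 = 144.

144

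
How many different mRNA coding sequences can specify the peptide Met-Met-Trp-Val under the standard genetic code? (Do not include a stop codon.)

Met: 1 codon.
Met: 1 codon.
Trp: 1 codon.
Val: 4 codons.
1 × 1 × 1 × 4 = 4.

4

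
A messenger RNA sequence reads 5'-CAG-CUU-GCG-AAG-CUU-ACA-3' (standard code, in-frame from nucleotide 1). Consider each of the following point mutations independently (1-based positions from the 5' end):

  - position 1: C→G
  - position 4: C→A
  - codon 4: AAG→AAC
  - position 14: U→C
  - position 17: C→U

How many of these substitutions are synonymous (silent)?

0

Codon 1: CAG (Gln) → GAG (Glu) — missense.
Codon 2: CUU (Leu) → AUU (Ile) — missense.
Codon 4: AAG (Lys) → AAC (Asn) — missense.
Codon 5: CUU (Leu) → CCU (Pro) — missense.
Codon 6: ACA (Thr) → AUA (Ile) — missense.
Synonymous: 0 of 5.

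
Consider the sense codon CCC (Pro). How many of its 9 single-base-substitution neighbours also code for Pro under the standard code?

Position 1: none → 0 synonymous.
Position 2: none → 0 synonymous.
Position 3: CCT, CCA, CCG → 3 synonymous.
Total: 0 + 0 + 3 = 3.

3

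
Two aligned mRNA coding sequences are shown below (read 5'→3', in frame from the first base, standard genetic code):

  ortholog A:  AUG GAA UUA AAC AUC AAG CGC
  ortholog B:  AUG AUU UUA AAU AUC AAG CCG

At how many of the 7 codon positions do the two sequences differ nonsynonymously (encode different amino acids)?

Codon 1: AUG Met / AUG Met — identical.
Codon 2: GAA Glu / AUU Ile — nonsynonymous.
Codon 3: UUA Leu / UUA Leu — identical.
Codon 4: AAC Asn / AAU Asn — synonymous.
Codon 5: AUC Ile / AUC Ile — identical.
Codon 6: AAG Lys / AAG Lys — identical.
Codon 7: CGC Arg / CCG Pro — nonsynonymous.
Nonsynonymous differences: 2.

2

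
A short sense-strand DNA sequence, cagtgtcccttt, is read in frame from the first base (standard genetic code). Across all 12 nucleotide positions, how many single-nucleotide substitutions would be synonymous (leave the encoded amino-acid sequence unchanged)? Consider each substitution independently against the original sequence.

Codon 1 (CAG, Gln): 1 synonymous substitution.
Codon 2 (TGT, Cys): 1 synonymous substitution.
Codon 3 (CCC, Pro): 3 synonymous substitutions.
Codon 4 (TTT, Phe): 1 synonymous substitution.
Total: 1 + 1 + 3 + 1 = 6.

6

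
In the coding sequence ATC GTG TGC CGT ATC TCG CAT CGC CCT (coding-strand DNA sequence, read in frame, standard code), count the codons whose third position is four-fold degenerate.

Codon 1 ATC (Ile): third position 3-fold.
Codon 2 GTG (Val): third position 4-fold.
Codon 3 TGC (Cys): third position 2-fold.
Codon 4 CGT (Arg): third position 4-fold.
Codon 5 ATC (Ile): third position 3-fold.
Codon 6 TCG (Ser): third position 4-fold.
Codon 7 CAT (His): third position 2-fold.
Codon 8 CGC (Arg): third position 4-fold.
Codon 9 CCT (Pro): third position 4-fold.
Four-fold degenerate third positions: 5.

5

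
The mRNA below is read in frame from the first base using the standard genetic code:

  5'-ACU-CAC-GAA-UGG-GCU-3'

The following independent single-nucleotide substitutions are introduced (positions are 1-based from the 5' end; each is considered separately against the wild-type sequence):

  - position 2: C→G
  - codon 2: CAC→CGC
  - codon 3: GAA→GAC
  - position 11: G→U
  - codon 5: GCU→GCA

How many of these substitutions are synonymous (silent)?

1

Codon 1: ACU (Thr) → AGU (Ser) — missense.
Codon 2: CAC (His) → CGC (Arg) — missense.
Codon 3: GAA (Glu) → GAC (Asp) — missense.
Codon 4: UGG (Trp) → UUG (Leu) — missense.
Codon 5: GCU (Ala) → GCA (Ala) — synonymous.
Synonymous: 1 of 5.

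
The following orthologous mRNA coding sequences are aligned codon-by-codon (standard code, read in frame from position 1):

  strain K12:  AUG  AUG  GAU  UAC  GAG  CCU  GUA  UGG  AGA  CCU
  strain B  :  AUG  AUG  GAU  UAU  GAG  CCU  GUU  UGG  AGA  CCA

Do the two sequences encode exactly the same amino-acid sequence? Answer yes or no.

Codon 1: AUG Met / AUG Met — identical.
Codon 2: AUG Met / AUG Met — identical.
Codon 3: GAU Asp / GAU Asp — identical.
Codon 4: UAC Tyr / UAU Tyr — synonymous.
Codon 5: GAG Glu / GAG Glu — identical.
Codon 6: CCU Pro / CCU Pro — identical.
Codon 7: GUA Val / GUU Val — synonymous.
Codon 8: UGG Trp / UGG Trp — identical.
Codon 9: AGA Arg / AGA Arg — identical.
Codon 10: CCU Pro / CCA Pro — synonymous.
Nonsynonymous differences: 0 → same protein.

yes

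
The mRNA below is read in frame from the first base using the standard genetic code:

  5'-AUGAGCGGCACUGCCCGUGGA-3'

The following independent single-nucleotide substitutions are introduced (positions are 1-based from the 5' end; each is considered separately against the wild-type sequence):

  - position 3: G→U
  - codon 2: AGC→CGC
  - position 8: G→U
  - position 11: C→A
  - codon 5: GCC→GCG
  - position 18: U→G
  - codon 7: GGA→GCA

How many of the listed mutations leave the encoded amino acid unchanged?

Codon 1: AUG (Met) → AUU (Ile) — missense.
Codon 2: AGC (Ser) → CGC (Arg) — missense.
Codon 3: GGC (Gly) → GUC (Val) — missense.
Codon 4: ACU (Thr) → AAU (Asn) — missense.
Codon 5: GCC (Ala) → GCG (Ala) — synonymous.
Codon 6: CGU (Arg) → CGG (Arg) — synonymous.
Codon 7: GGA (Gly) → GCA (Ala) — missense.
Synonymous: 2 of 7.

2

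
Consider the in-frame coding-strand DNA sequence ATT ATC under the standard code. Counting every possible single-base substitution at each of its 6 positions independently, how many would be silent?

4

Codon 1 (ATT, Ile): 2 synonymous substitutions.
Codon 2 (ATC, Ile): 2 synonymous substitutions.
Total: 2 + 2 = 4.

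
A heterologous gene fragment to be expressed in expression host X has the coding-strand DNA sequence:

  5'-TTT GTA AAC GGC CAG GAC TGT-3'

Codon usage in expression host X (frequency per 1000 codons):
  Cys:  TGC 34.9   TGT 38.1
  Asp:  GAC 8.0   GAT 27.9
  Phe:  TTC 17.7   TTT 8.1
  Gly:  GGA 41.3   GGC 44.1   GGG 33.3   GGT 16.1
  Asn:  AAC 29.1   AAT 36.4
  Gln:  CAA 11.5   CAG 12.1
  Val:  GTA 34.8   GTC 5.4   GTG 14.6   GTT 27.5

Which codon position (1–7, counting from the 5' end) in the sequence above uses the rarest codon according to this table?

Codon 1 TTT (Phe): 8.1 per 1000.
Codon 2 GTA (Val): 34.8 per 1000.
Codon 3 AAC (Asn): 29.1 per 1000.
Codon 4 GGC (Gly): 44.1 per 1000.
Codon 5 CAG (Gln): 12.1 per 1000.
Codon 6 GAC (Asp): 8.0 per 1000.
Codon 7 TGT (Cys): 38.1 per 1000.
Lowest frequency is 8.0 at codon 6.

6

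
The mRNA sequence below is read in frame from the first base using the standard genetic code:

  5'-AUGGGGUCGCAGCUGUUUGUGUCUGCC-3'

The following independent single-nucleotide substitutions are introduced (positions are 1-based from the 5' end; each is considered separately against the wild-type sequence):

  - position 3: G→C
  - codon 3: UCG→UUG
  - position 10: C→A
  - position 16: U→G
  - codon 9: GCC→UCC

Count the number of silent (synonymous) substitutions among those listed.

Codon 1: AUG (Met) → AUC (Ile) — missense.
Codon 3: UCG (Ser) → UUG (Leu) — missense.
Codon 4: CAG (Gln) → AAG (Lys) — missense.
Codon 6: UUU (Phe) → GUU (Val) — missense.
Codon 9: GCC (Ala) → UCC (Ser) — missense.
Synonymous: 0 of 5.

0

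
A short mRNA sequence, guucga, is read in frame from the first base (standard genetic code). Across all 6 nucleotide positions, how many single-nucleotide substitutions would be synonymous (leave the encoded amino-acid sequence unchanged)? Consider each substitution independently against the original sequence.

Codon 1 (GUU, Val): 3 synonymous substitutions.
Codon 2 (CGA, Arg): 4 synonymous substitutions.
Total: 3 + 4 = 7.

7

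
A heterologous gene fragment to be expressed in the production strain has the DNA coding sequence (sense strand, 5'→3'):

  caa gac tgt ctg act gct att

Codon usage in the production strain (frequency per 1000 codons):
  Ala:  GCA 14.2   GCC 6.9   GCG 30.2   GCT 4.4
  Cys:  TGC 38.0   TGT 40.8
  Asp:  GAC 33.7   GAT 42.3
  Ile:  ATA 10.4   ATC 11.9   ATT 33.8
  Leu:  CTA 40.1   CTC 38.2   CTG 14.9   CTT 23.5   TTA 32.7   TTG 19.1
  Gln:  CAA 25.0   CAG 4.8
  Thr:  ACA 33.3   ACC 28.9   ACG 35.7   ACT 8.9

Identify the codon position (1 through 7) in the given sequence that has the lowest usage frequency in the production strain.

6

Codon 1 CAA (Gln): 25.0 per 1000.
Codon 2 GAC (Asp): 33.7 per 1000.
Codon 3 TGT (Cys): 40.8 per 1000.
Codon 4 CTG (Leu): 14.9 per 1000.
Codon 5 ACT (Thr): 8.9 per 1000.
Codon 6 GCT (Ala): 4.4 per 1000.
Codon 7 ATT (Ile): 33.8 per 1000.
Lowest frequency is 4.4 at codon 6.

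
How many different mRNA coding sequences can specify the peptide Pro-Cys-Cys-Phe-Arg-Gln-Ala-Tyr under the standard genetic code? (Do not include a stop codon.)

Pro: 4 codons.
Cys: 2 codons.
Cys: 2 codons.
Phe: 2 codons.
Arg: 6 codons.
Gln: 2 codons.
Ala: 4 codons.
Tyr: 2 codons.
4 × 2 × 2 × 2 × 6 × 2 × 4 × 2 = 3072.

3072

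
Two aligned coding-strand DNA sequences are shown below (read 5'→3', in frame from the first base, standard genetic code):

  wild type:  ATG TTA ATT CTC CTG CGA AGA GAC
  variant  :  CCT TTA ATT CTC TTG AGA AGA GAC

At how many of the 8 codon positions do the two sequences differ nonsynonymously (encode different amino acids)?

Codon 1: ATG Met / CCT Pro — nonsynonymous.
Codon 2: TTA Leu / TTA Leu — identical.
Codon 3: ATT Ile / ATT Ile — identical.
Codon 4: CTC Leu / CTC Leu — identical.
Codon 5: CTG Leu / TTG Leu — synonymous.
Codon 6: CGA Arg / AGA Arg — synonymous.
Codon 7: AGA Arg / AGA Arg — identical.
Codon 8: GAC Asp / GAC Asp — identical.
Nonsynonymous differences: 1.

1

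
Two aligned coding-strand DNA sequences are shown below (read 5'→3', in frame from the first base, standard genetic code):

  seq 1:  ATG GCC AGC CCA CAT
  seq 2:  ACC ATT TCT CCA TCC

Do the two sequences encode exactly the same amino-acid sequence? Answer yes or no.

no

Codon 1: ATG Met / ACC Thr — nonsynonymous.
Codon 2: GCC Ala / ATT Ile — nonsynonymous.
Codon 3: AGC Ser / TCT Ser — synonymous.
Codon 4: CCA Pro / CCA Pro — identical.
Codon 5: CAT His / TCC Ser — nonsynonymous.
Nonsynonymous differences: 3 → different protein.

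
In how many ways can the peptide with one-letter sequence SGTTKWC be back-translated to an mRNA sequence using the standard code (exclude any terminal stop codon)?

1536

Ser: 6 codons.
Gly: 4 codons.
Thr: 4 codons.
Thr: 4 codons.
Lys: 2 codons.
Trp: 1 codon.
Cys: 2 codons.
6 × 4 × 4 × 4 × 2 × 1 × 2 = 1536.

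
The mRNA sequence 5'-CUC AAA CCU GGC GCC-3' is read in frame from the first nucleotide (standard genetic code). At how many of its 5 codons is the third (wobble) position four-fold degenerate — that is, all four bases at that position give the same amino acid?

Codon 1 CUC (Leu): third position 4-fold.
Codon 2 AAA (Lys): third position 2-fold.
Codon 3 CCU (Pro): third position 4-fold.
Codon 4 GGC (Gly): third position 4-fold.
Codon 5 GCC (Ala): third position 4-fold.
Four-fold degenerate third positions: 4.

4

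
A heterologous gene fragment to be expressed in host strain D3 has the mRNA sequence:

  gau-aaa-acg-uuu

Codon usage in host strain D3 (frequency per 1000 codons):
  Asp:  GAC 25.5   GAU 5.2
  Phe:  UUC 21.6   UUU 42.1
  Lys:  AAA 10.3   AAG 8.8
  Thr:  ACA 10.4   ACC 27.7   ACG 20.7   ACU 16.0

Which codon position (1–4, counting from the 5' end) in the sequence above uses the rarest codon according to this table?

1

Codon 1 GAU (Asp): 5.2 per 1000.
Codon 2 AAA (Lys): 10.3 per 1000.
Codon 3 ACG (Thr): 20.7 per 1000.
Codon 4 UUU (Phe): 42.1 per 1000.
Lowest frequency is 5.2 at codon 1.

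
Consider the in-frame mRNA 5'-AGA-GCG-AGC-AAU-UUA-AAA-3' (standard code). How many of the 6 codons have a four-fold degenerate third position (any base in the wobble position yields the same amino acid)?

Codon 1 AGA (Arg): third position 2-fold.
Codon 2 GCG (Ala): third position 4-fold.
Codon 3 AGC (Ser): third position 2-fold.
Codon 4 AAU (Asn): third position 2-fold.
Codon 5 UUA (Leu): third position 2-fold.
Codon 6 AAA (Lys): third position 2-fold.
Four-fold degenerate third positions: 1.

1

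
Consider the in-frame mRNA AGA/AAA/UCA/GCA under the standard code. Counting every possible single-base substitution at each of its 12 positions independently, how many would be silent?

9

Codon 1 (AGA, Arg): 2 synonymous substitutions.
Codon 2 (AAA, Lys): 1 synonymous substitution.
Codon 3 (UCA, Ser): 3 synonymous substitutions.
Codon 4 (GCA, Ala): 3 synonymous substitutions.
Total: 2 + 1 + 3 + 3 = 9.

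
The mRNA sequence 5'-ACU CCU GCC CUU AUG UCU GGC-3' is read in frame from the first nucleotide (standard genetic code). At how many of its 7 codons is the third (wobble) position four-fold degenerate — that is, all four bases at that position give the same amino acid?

Codon 1 ACU (Thr): third position 4-fold.
Codon 2 CCU (Pro): third position 4-fold.
Codon 3 GCC (Ala): third position 4-fold.
Codon 4 CUU (Leu): third position 4-fold.
Codon 5 AUG (Met): third position 1-fold.
Codon 6 UCU (Ser): third position 4-fold.
Codon 7 GGC (Gly): third position 4-fold.
Four-fold degenerate third positions: 6.

6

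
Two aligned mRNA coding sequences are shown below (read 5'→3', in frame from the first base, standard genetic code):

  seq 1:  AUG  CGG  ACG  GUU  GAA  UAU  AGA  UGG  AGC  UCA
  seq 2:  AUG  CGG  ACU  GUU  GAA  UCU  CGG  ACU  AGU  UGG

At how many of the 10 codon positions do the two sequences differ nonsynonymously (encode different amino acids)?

3

Codon 1: AUG Met / AUG Met — identical.
Codon 2: CGG Arg / CGG Arg — identical.
Codon 3: ACG Thr / ACU Thr — synonymous.
Codon 4: GUU Val / GUU Val — identical.
Codon 5: GAA Glu / GAA Glu — identical.
Codon 6: UAU Tyr / UCU Ser — nonsynonymous.
Codon 7: AGA Arg / CGG Arg — synonymous.
Codon 8: UGG Trp / ACU Thr — nonsynonymous.
Codon 9: AGC Ser / AGU Ser — synonymous.
Codon 10: UCA Ser / UGG Trp — nonsynonymous.
Nonsynonymous differences: 3.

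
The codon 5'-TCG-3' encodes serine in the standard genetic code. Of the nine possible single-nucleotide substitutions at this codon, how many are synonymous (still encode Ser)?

3

Position 1: none → 0 synonymous.
Position 2: none → 0 synonymous.
Position 3: TCT, TCC, TCA → 3 synonymous.
Total: 0 + 0 + 3 = 3.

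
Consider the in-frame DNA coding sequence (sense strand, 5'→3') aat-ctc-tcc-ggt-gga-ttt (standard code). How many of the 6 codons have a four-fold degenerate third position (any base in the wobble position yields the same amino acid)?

4

Codon 1 AAT (Asn): third position 2-fold.
Codon 2 CTC (Leu): third position 4-fold.
Codon 3 TCC (Ser): third position 4-fold.
Codon 4 GGT (Gly): third position 4-fold.
Codon 5 GGA (Gly): third position 4-fold.
Codon 6 TTT (Phe): third position 2-fold.
Four-fold degenerate third positions: 4.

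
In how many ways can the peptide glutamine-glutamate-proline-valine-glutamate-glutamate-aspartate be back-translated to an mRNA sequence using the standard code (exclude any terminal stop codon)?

Gln: 2 codons.
Glu: 2 codons.
Pro: 4 codons.
Val: 4 codons.
Glu: 2 codons.
Glu: 2 codons.
Asp: 2 codons.
2 × 2 × 4 × 4 × 2 × 2 × 2 = 512.

512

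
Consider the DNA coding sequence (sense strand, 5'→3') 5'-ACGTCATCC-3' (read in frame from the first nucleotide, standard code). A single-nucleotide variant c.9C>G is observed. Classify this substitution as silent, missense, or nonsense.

Position 9 falls in codon 3: TCC → Ser.
After the substitution the codon is TCG → Ser.
Both encode Ser, so the change is synonymous.

silent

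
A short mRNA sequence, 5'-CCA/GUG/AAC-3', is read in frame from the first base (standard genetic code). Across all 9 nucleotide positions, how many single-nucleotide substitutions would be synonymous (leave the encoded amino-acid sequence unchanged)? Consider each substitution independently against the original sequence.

Codon 1 (CCA, Pro): 3 synonymous substitutions.
Codon 2 (GUG, Val): 3 synonymous substitutions.
Codon 3 (AAC, Asn): 1 synonymous substitution.
Total: 3 + 3 + 1 = 7.

7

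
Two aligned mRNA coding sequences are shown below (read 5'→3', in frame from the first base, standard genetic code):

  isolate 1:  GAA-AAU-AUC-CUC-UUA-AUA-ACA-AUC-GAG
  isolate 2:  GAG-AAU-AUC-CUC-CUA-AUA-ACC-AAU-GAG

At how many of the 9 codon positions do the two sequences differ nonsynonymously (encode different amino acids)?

1

Codon 1: GAA Glu / GAG Glu — synonymous.
Codon 2: AAU Asn / AAU Asn — identical.
Codon 3: AUC Ile / AUC Ile — identical.
Codon 4: CUC Leu / CUC Leu — identical.
Codon 5: UUA Leu / CUA Leu — synonymous.
Codon 6: AUA Ile / AUA Ile — identical.
Codon 7: ACA Thr / ACC Thr — synonymous.
Codon 8: AUC Ile / AAU Asn — nonsynonymous.
Codon 9: GAG Glu / GAG Glu — identical.
Nonsynonymous differences: 1.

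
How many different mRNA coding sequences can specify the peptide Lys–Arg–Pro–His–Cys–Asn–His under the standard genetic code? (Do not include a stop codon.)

Lys: 2 codons.
Arg: 6 codons.
Pro: 4 codons.
His: 2 codons.
Cys: 2 codons.
Asn: 2 codons.
His: 2 codons.
2 × 6 × 4 × 2 × 2 × 2 × 2 = 768.

768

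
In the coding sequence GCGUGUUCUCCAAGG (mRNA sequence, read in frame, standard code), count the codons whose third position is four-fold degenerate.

Codon 1 GCG (Ala): third position 4-fold.
Codon 2 UGU (Cys): third position 2-fold.
Codon 3 UCU (Ser): third position 4-fold.
Codon 4 CCA (Pro): third position 4-fold.
Codon 5 AGG (Arg): third position 2-fold.
Four-fold degenerate third positions: 3.

3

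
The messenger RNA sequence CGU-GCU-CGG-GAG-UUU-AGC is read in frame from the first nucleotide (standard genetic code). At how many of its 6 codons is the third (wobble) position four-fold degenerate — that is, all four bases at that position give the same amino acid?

Codon 1 CGU (Arg): third position 4-fold.
Codon 2 GCU (Ala): third position 4-fold.
Codon 3 CGG (Arg): third position 4-fold.
Codon 4 GAG (Glu): third position 2-fold.
Codon 5 UUU (Phe): third position 2-fold.
Codon 6 AGC (Ser): third position 2-fold.
Four-fold degenerate third positions: 3.

3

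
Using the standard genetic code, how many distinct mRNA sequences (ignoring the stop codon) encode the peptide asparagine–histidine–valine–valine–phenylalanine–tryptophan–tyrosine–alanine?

Asn: 2 codons.
His: 2 codons.
Val: 4 codons.
Val: 4 codons.
Phe: 2 codons.
Trp: 1 codon.
Tyr: 2 codons.
Ala: 4 codons.
2 × 2 × 4 × 4 × 2 × 1 × 2 × 4 = 1024.

1024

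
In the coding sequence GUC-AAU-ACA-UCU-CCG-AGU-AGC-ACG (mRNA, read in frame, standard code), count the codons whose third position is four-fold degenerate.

Codon 1 GUC (Val): third position 4-fold.
Codon 2 AAU (Asn): third position 2-fold.
Codon 3 ACA (Thr): third position 4-fold.
Codon 4 UCU (Ser): third position 4-fold.
Codon 5 CCG (Pro): third position 4-fold.
Codon 6 AGU (Ser): third position 2-fold.
Codon 7 AGC (Ser): third position 2-fold.
Codon 8 ACG (Thr): third position 4-fold.
Four-fold degenerate third positions: 5.

5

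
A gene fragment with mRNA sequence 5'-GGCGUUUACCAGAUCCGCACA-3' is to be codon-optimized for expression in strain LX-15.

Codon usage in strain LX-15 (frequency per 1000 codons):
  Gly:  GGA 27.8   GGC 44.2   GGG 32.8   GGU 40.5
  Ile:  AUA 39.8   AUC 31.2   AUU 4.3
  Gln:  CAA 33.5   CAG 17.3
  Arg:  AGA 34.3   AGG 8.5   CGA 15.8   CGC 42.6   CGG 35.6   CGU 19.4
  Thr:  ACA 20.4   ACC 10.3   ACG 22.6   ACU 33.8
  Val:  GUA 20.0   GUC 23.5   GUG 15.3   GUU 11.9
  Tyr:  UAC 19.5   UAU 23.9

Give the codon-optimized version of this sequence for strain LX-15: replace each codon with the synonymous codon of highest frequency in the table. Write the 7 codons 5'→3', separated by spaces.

GGC GUC UAU CAA AUA CGC ACU

Codon 1 (Gly): best is GGC at 44.2.
Codon 2 (Val): best is GUC at 23.5.
Codon 3 (Tyr): best is UAU at 23.9.
Codon 4 (Gln): best is CAA at 33.5.
Codon 5 (Ile): best is AUA at 39.8.
Codon 6 (Arg): best is CGC at 42.6.
Codon 7 (Thr): best is ACU at 33.8.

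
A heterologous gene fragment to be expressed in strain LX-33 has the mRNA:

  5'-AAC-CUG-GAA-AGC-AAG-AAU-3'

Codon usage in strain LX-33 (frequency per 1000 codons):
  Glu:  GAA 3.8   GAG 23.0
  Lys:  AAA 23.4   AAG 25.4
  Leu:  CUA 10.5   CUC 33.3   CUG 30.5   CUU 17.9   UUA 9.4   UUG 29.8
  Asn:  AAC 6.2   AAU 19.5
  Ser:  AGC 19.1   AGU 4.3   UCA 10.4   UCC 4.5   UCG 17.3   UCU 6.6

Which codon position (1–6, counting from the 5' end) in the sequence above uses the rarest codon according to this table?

3

Codon 1 AAC (Asn): 6.2 per 1000.
Codon 2 CUG (Leu): 30.5 per 1000.
Codon 3 GAA (Glu): 3.8 per 1000.
Codon 4 AGC (Ser): 19.1 per 1000.
Codon 5 AAG (Lys): 25.4 per 1000.
Codon 6 AAU (Asn): 19.5 per 1000.
Lowest frequency is 3.8 at codon 3.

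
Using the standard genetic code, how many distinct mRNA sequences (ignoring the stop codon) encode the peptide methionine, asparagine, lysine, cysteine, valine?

Met: 1 codon.
Asn: 2 codons.
Lys: 2 codons.
Cys: 2 codons.
Val: 4 codons.
1 × 2 × 2 × 2 × 4 = 32.

32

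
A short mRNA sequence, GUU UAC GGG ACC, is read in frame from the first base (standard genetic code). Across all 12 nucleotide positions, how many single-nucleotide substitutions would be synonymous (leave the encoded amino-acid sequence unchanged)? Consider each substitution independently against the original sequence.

10

Codon 1 (GUU, Val): 3 synonymous substitutions.
Codon 2 (UAC, Tyr): 1 synonymous substitution.
Codon 3 (GGG, Gly): 3 synonymous substitutions.
Codon 4 (ACC, Thr): 3 synonymous substitutions.
Total: 3 + 1 + 3 + 3 = 10.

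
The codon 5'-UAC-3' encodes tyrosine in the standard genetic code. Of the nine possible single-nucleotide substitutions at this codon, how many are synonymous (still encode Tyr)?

1

Position 1: none → 0 synonymous.
Position 2: none → 0 synonymous.
Position 3: UAU → 1 synonymous.
Total: 0 + 0 + 1 = 1.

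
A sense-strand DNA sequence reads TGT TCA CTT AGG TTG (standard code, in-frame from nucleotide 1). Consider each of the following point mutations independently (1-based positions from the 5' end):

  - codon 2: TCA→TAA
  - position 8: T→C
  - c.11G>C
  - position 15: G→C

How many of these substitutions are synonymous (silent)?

Codon 2: TCA (Ser) → TAA (Stop) — nonsense.
Codon 3: CTT (Leu) → CCT (Pro) — missense.
Codon 4: AGG (Arg) → ACG (Thr) — missense.
Codon 5: TTG (Leu) → TTC (Phe) — missense.
Synonymous: 0 of 4.

0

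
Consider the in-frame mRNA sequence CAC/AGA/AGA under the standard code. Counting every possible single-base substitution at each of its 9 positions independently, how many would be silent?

5

Codon 1 (CAC, His): 1 synonymous substitution.
Codon 2 (AGA, Arg): 2 synonymous substitutions.
Codon 3 (AGA, Arg): 2 synonymous substitutions.
Total: 1 + 2 + 2 = 5.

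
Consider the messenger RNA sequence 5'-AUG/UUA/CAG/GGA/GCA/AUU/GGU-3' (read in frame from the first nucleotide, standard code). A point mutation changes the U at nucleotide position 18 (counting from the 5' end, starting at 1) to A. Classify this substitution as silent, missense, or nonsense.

silent

Position 18 falls in codon 6: AUU → Ile.
After the substitution the codon is AUA → Ile.
Both encode Ile, so the change is synonymous.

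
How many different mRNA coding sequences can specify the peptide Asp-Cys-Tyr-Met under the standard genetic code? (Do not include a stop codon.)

8

Asp: 2 codons.
Cys: 2 codons.
Tyr: 2 codons.
Met: 1 codon.
2 × 2 × 2 × 1 = 8.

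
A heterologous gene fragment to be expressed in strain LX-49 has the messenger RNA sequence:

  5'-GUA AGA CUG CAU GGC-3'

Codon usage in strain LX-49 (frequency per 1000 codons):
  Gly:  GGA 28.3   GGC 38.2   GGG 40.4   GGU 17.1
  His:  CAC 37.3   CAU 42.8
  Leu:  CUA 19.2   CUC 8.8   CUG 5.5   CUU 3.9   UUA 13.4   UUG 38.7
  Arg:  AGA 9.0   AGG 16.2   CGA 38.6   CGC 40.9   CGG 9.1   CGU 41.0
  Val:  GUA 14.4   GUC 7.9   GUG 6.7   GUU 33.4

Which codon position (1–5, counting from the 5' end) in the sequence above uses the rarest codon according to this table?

Codon 1 GUA (Val): 14.4 per 1000.
Codon 2 AGA (Arg): 9.0 per 1000.
Codon 3 CUG (Leu): 5.5 per 1000.
Codon 4 CAU (His): 42.8 per 1000.
Codon 5 GGC (Gly): 38.2 per 1000.
Lowest frequency is 5.5 at codon 3.

3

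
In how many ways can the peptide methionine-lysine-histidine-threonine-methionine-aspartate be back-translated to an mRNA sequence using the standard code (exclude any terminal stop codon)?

32

Met: 1 codon.
Lys: 2 codons.
His: 2 codons.
Thr: 4 codons.
Met: 1 codon.
Asp: 2 codons.
1 × 2 × 2 × 4 × 1 × 2 = 32.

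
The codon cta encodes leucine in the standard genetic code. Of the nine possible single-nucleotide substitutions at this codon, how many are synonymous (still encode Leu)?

Position 1: TTA → 1 synonymous.
Position 2: none → 0 synonymous.
Position 3: CTT, CTC, CTG → 3 synonymous.
Total: 1 + 0 + 3 = 4.

4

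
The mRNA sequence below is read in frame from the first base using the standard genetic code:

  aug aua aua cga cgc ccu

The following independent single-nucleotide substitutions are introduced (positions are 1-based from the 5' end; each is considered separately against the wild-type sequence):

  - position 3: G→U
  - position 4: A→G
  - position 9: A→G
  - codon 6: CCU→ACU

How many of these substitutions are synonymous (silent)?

0

Codon 1: AUG (Met) → AUU (Ile) — missense.
Codon 2: AUA (Ile) → GUA (Val) — missense.
Codon 3: AUA (Ile) → AUG (Met) — missense.
Codon 6: CCU (Pro) → ACU (Thr) — missense.
Synonymous: 0 of 4.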